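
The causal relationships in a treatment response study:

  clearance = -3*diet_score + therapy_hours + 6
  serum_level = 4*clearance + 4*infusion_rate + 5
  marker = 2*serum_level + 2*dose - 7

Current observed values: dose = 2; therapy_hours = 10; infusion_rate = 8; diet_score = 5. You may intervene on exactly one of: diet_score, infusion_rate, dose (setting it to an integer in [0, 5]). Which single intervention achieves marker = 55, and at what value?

set infusion_rate = 5

Intervening on diet_score: marker = -24*diet_score + 199. Reaching 55 requires diet_score = 6, outside [0, 5].
Intervening on infusion_rate: with other inputs at their observed values, marker = 8*infusion_rate + 15. Solving for 55 gives infusion_rate = 5, within [0, 5].
Intervening on dose: marker = 2*dose + 75. Reaching 55 requires dose = -10, outside [0, 5].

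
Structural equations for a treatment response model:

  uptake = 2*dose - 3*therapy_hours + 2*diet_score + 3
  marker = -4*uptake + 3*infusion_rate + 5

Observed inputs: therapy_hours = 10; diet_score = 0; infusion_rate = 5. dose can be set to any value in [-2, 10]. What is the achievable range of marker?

Substituting into the uptake equation gives uptake = 2*dose - 27.
This gives marker = -8*dose + 128.
Linear in dose, so extremes are at the endpoints: dose = -2 gives marker = 144; dose = 10 gives marker = 48.

48 to 144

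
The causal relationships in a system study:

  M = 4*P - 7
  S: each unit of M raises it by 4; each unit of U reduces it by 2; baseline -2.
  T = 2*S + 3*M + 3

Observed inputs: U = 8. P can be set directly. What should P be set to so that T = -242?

P = -3

Substituting into the S equation gives S = 16*P - 46.
This gives T = 44*P - 110.
Solve 44*P - 110 = -242: P = (-242 + 110) / 44 = -3.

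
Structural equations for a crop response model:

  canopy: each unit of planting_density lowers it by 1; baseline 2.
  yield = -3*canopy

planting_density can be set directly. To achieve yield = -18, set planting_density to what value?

Substituting into the yield equation gives yield = 3*planting_density - 6.
Solve 3*planting_density - 6 = -18: planting_density = (-18 + 6) / 3 = -4.

planting_density = -4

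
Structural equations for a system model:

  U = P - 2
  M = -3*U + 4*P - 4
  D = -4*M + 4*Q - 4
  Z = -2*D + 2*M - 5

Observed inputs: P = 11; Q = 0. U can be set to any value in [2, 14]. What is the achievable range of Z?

Intervening on U fixes its value directly, overriding its dependence on P.
Substituting into the M equation gives M = -3*U + 40.
This gives D = 12*U - 164.
So Z = -30*U + 403.
Linear in U, so extremes are at the endpoints: U = 2 gives Z = 343; U = 14 gives Z = -17.

-17 to 343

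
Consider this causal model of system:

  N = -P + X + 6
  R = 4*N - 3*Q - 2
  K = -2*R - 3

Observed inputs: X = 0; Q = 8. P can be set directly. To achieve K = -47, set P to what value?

P = -6

Substituting into the N equation gives N = -P + 6.
So R = -4*P - 2.
Substituting into the K equation gives K = 8*P + 1.
Solve 8*P + 1 = -47: P = (-47 - 1) / 8 = -6.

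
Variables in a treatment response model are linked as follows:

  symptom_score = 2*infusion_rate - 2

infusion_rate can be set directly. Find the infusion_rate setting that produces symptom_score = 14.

infusion_rate = 8

Solve 2*infusion_rate - 2 = 14: infusion_rate = (14 + 2) / 2 = 8.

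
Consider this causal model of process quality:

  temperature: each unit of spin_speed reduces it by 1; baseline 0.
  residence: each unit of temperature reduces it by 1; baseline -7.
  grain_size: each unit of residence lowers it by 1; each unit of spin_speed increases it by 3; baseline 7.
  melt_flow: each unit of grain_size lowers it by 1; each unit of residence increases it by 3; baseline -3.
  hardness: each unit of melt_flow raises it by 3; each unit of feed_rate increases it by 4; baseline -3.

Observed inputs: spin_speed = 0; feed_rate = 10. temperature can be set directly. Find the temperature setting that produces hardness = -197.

temperature = 10

Intervening on temperature fixes its value directly, overriding its dependence on spin_speed.
Substituting into the grain_size equation gives grain_size = temperature + 14.
melt_flow becomes -4*temperature - 38.
So hardness = -12*temperature - 77.
Solve -12*temperature - 77 = -197: temperature = (-197 + 77) / -12 = 10.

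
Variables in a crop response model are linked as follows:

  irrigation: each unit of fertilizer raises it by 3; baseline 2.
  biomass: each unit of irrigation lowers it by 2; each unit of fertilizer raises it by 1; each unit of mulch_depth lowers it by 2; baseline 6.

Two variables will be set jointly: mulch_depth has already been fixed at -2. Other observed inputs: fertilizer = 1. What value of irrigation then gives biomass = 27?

With mulch_depth held at -2:
Intervening on irrigation fixes its value directly, overriding its dependence on fertilizer.
Substituting into the biomass equation gives biomass = -2*irrigation + 11.
Solve -2*irrigation + 11 = 27: irrigation = (27 - 11) / -2 = -8.

irrigation = -8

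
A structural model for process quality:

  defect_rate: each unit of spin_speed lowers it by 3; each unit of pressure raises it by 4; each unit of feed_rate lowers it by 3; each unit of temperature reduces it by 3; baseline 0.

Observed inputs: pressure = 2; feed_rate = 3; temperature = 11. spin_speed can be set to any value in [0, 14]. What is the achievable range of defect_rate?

-76 to -34

Substituting into the defect_rate equation gives defect_rate = -3*spin_speed - 34.
Linear in spin_speed, so extremes are at the endpoints: spin_speed = 0 gives defect_rate = -34; spin_speed = 14 gives defect_rate = -76.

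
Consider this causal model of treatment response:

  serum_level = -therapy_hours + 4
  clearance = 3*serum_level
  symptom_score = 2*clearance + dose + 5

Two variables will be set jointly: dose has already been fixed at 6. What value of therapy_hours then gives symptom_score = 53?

therapy_hours = -3

With dose held at 6:
Substituting into the clearance equation gives clearance = -3*therapy_hours + 12.
So symptom_score = -6*therapy_hours + 35.
Solve -6*therapy_hours + 35 = 53: therapy_hours = (53 - 35) / -6 = -3.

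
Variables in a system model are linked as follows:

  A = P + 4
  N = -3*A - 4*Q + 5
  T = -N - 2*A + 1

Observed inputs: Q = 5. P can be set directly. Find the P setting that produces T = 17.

P = -3

Substituting into the N equation gives N = -3*P - 27.
T becomes P + 20.
Solve P + 20 = 17: P = (17 - 20) / 1 = -3.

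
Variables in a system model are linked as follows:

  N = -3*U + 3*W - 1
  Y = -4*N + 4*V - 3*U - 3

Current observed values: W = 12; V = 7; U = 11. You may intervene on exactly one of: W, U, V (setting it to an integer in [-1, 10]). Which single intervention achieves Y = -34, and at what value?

Intervening on W: Y = -12*W + 128. Reaching -34 requires W = 27/2, not an integer.
Intervening on U: with other inputs at their observed values, Y = 9*U - 115. Solving for -34 gives U = 9, within [-1, 10].
Intervening on V: Y = 4*V - 44. Reaching -34 requires V = 5/2, not an integer.

set U = 9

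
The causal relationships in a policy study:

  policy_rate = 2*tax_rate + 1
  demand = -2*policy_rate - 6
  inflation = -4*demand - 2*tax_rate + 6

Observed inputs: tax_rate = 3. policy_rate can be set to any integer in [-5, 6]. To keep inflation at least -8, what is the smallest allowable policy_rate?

Intervening on policy_rate fixes its value directly, overriding its dependence on tax_rate.
Substituting into the inflation equation gives inflation = 8*policy_rate + 24.
Require 8*policy_rate + 24 ≥ -8, so policy_rate ≥ -4.
The smallest integer in [-5, 6] satisfying this is -4.

policy_rate = -4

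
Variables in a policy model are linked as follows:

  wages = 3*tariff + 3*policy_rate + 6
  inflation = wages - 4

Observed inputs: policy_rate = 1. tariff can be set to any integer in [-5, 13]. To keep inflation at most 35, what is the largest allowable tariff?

tariff = 10

Substituting into the wages equation gives wages = 3*tariff + 9.
inflation becomes 3*tariff + 5.
Require 3*tariff + 5 ≤ 35, so tariff ≤ 10.
The largest integer in [-5, 13] satisfying this is 10.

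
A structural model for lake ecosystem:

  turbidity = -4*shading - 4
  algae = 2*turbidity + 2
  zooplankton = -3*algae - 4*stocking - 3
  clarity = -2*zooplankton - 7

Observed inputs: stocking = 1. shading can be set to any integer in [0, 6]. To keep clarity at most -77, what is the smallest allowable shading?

Substituting into the algae equation gives algae = -8*shading - 6.
zooplankton becomes 24*shading + 11.
clarity becomes -48*shading - 29.
Require -48*shading - 29 ≤ -77, so shading ≥ 1.
The smallest integer in [0, 6] satisfying this is 1.

shading = 1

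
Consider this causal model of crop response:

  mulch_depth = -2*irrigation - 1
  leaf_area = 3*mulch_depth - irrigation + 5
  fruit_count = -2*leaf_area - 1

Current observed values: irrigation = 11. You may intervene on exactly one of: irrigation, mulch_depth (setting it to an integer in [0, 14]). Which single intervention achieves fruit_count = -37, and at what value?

Intervening on irrigation: fruit_count = 14*irrigation - 5. Reaching -37 requires irrigation = -16/7, not an integer.
Intervening on mulch_depth: with other inputs at their observed values, fruit_count = -6*mulch_depth + 11. Solving for -37 gives mulch_depth = 8, within [0, 14].

set mulch_depth = 8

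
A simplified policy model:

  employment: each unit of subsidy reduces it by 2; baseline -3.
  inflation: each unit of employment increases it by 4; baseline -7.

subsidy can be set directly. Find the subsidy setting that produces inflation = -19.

subsidy = 0

Substituting into the inflation equation gives inflation = -8*subsidy - 19.
Solve -8*subsidy - 19 = -19: subsidy = (-19 + 19) / -8 = 0.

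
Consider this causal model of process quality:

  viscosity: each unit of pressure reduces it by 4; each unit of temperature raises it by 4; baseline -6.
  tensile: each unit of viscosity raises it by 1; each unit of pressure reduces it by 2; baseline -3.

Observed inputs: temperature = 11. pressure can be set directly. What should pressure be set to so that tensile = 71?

pressure = -6

Substituting into the viscosity equation gives viscosity = -4*pressure + 38.
Substituting into the tensile equation gives tensile = -6*pressure + 35.
Solve -6*pressure + 35 = 71: pressure = (71 - 35) / -6 = -6.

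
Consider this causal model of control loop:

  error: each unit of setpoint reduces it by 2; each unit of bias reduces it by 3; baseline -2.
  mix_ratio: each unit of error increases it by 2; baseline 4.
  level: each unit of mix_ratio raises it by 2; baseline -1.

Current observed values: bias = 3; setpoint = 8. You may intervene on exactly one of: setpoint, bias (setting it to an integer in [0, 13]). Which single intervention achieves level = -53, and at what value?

set setpoint = 2

Intervening on setpoint: with other inputs at their observed values, level = -8*setpoint - 37. Solving for -53 gives setpoint = 2, within [0, 13].
Intervening on bias: level = -12*bias - 65. Reaching -53 requires bias = -1, outside [0, 13].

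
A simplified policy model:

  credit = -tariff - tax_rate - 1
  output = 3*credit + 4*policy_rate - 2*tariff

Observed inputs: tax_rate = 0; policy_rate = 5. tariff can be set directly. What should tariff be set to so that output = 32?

tariff = -3

Substituting into the credit equation gives credit = -tariff - 1.
Substituting into the output equation gives output = -5*tariff + 17.
Solve -5*tariff + 17 = 32: tariff = (32 - 17) / -5 = -3.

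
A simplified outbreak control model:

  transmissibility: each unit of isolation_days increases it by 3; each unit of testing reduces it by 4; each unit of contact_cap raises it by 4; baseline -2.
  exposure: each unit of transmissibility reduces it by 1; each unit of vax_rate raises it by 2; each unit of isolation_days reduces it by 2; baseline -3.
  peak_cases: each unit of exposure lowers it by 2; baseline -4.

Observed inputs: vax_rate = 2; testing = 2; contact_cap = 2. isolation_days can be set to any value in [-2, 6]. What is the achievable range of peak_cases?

-30 to 50

Substituting into the transmissibility equation gives transmissibility = 3*isolation_days - 2.
This gives exposure = -5*isolation_days + 3.
Substituting into the peak_cases equation gives peak_cases = 10*isolation_days - 10.
Linear in isolation_days, so extremes are at the endpoints: isolation_days = -2 gives peak_cases = -30; isolation_days = 6 gives peak_cases = 50.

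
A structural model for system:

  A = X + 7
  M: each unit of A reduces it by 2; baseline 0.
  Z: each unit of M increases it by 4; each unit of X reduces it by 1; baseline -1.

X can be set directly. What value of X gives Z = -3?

X = -6

Substituting into the M equation gives M = -2*X - 14.
Substituting into the Z equation gives Z = -9*X - 57.
Solve -9*X - 57 = -3: X = (-3 + 57) / -9 = -6.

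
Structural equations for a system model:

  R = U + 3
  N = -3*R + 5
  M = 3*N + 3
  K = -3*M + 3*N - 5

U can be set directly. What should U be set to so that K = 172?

U = 9

Substituting into the N equation gives N = -3*U - 4.
So M = -9*U - 9.
K becomes 18*U + 10.
Solve 18*U + 10 = 172: U = (172 - 10) / 18 = 9.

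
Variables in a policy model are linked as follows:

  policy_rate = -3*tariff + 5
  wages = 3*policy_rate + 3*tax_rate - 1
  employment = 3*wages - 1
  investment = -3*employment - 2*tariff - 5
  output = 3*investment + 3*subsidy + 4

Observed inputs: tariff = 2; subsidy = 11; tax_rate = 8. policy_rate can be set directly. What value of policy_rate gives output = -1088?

policy_rate = 6

Intervening on policy_rate fixes its value directly, overriding its dependence on tariff.
Substituting into the wages equation gives wages = 3*policy_rate + 23.
So employment = 9*policy_rate + 68.
So investment = -27*policy_rate - 213.
So output = -81*policy_rate - 602.
Solve -81*policy_rate - 602 = -1088: policy_rate = (-1088 + 602) / -81 = 6.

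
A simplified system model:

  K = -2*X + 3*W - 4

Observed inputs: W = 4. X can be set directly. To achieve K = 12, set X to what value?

Substituting into the K equation gives K = -2*X + 8.
Solve -2*X + 8 = 12: X = (12 - 8) / -2 = -2.

X = -2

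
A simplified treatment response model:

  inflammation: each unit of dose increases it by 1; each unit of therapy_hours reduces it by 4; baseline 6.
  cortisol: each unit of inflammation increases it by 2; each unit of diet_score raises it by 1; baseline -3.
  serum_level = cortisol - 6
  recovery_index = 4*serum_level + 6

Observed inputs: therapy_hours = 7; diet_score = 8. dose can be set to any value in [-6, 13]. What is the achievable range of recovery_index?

Substituting into the inflammation equation gives inflammation = dose - 22.
Substituting into the cortisol equation gives cortisol = 2*dose - 39.
Substituting into the serum_level equation gives serum_level = 2*dose - 45.
Substituting into the recovery_index equation gives recovery_index = 8*dose - 174.
Linear in dose, so extremes are at the endpoints: dose = -6 gives recovery_index = -222; dose = 13 gives recovery_index = -70.

-222 to -70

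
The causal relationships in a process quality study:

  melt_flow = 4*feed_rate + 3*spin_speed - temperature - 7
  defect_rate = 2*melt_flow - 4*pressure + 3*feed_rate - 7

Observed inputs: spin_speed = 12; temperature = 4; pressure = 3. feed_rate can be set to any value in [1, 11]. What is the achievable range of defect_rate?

Substituting into the melt_flow equation gives melt_flow = 4*feed_rate + 25.
Substituting into the defect_rate equation gives defect_rate = 11*feed_rate + 31.
Linear in feed_rate, so extremes are at the endpoints: feed_rate = 1 gives defect_rate = 42; feed_rate = 11 gives defect_rate = 152.

42 to 152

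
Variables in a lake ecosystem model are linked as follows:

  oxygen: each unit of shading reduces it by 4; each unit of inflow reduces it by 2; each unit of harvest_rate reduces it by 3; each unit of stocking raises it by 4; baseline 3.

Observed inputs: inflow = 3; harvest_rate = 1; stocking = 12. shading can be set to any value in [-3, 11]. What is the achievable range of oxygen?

Substituting into the oxygen equation gives oxygen = -4*shading + 42.
Linear in shading, so extremes are at the endpoints: shading = -3 gives oxygen = 54; shading = 11 gives oxygen = -2.

-2 to 54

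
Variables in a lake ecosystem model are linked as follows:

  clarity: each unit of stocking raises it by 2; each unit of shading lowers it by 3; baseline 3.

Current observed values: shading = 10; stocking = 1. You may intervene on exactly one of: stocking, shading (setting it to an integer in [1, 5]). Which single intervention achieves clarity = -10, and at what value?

Intervening on stocking: clarity = 2*stocking - 27. Reaching -10 requires stocking = 17/2, not an integer.
Intervening on shading: with other inputs at their observed values, clarity = -3*shading + 5. Solving for -10 gives shading = 5, within [1, 5].

set shading = 5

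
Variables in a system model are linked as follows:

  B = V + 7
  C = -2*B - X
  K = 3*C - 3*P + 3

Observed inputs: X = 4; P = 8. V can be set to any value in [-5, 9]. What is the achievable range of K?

Substituting into the C equation gives C = -2*V - 18.
This gives K = -6*V - 75.
Linear in V, so extremes are at the endpoints: V = -5 gives K = -45; V = 9 gives K = -129.

-129 to -45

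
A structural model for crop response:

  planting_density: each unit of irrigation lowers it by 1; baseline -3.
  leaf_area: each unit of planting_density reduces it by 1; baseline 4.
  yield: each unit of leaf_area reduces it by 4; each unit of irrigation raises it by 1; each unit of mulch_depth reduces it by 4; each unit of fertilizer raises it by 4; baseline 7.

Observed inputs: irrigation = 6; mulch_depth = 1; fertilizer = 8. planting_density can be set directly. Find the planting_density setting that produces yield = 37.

Intervening on planting_density fixes its value directly, overriding its dependence on irrigation.
Substituting into the yield equation gives yield = 4*planting_density + 25.
Solve 4*planting_density + 25 = 37: planting_density = (37 - 25) / 4 = 3.

planting_density = 3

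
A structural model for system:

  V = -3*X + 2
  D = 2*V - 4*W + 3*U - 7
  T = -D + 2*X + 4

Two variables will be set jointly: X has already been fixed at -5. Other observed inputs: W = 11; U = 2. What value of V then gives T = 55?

V = -8

With X held at -5:
Intervening on V fixes its value directly, overriding its dependence on X.
Substituting into the D equation gives D = 2*V - 45.
So T = -2*V + 39.
Solve -2*V + 39 = 55: V = (55 - 39) / -2 = -8.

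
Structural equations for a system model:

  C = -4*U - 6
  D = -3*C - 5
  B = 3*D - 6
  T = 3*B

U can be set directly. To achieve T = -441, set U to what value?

Substituting into the D equation gives D = 12*U + 13.
This gives B = 36*U + 33.
Substituting into the T equation gives T = 108*U + 99.
Solve 108*U + 99 = -441: U = (-441 - 99) / 108 = -5.

U = -5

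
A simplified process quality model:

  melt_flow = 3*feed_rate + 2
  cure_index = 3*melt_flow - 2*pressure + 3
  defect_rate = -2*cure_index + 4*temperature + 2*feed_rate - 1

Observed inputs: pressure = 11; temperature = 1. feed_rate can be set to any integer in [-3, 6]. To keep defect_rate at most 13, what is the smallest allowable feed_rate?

Substituting into the cure_index equation gives cure_index = 9*feed_rate - 13.
So defect_rate = -16*feed_rate + 29.
Require -16*feed_rate + 29 ≤ 13, so feed_rate ≥ 1.
The smallest integer in [-3, 6] satisfying this is 1.

feed_rate = 1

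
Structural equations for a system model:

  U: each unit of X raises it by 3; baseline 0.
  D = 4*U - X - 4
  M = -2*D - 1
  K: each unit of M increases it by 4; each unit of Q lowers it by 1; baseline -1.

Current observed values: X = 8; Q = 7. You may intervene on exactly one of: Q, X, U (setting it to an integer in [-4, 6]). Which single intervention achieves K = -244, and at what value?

Intervening on Q: K = -Q - 677. Reaching -244 requires Q = -433, outside [-4, 6].
Intervening on X: with other inputs at their observed values, K = -88*X + 20. Solving for -244 gives X = 3, within [-4, 6].
Intervening on U: K = -32*U + 84. Reaching -244 requires U = 41/4, not an integer.

set X = 3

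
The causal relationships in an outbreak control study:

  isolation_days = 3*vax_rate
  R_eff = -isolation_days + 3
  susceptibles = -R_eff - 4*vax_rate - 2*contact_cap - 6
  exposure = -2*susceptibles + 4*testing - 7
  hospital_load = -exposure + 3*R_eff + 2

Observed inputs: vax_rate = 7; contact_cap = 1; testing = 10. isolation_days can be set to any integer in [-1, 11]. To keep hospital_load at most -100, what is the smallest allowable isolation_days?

isolation_days = 0

Intervening on isolation_days fixes its value directly, overriding its dependence on vax_rate.
Substituting into the susceptibles equation gives susceptibles = isolation_days - 39.
This gives exposure = -2*isolation_days + 111.
This gives hospital_load = -isolation_days - 100.
Require -isolation_days - 100 ≤ -100, so isolation_days ≥ 0.
The smallest integer in [-1, 11] satisfying this is 0.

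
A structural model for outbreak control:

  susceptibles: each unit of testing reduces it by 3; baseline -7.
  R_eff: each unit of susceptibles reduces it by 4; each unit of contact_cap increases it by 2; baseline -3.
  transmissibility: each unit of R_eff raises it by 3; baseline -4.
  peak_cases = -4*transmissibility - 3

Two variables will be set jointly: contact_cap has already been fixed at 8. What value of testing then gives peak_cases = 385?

With contact_cap held at 8:
Substituting into the R_eff equation gives R_eff = 12*testing + 41.
This gives transmissibility = 36*testing + 119.
peak_cases becomes -144*testing - 479.
Solve -144*testing - 479 = 385: testing = (385 + 479) / -144 = -6.

testing = -6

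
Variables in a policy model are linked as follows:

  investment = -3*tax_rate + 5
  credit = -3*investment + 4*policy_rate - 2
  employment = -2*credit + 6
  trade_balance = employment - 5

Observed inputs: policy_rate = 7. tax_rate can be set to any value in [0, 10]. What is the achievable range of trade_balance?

Substituting into the credit equation gives credit = 9*tax_rate + 11.
This gives employment = -18*tax_rate - 16.
So trade_balance = -18*tax_rate - 21.
Linear in tax_rate, so extremes are at the endpoints: tax_rate = 0 gives trade_balance = -21; tax_rate = 10 gives trade_balance = -201.

-201 to -21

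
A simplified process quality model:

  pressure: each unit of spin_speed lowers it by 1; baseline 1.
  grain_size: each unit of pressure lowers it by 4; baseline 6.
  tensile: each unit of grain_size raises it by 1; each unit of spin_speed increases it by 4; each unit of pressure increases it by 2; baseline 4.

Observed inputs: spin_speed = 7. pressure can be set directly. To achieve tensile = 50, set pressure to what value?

pressure = -6

Intervening on pressure fixes its value directly, overriding its dependence on spin_speed.
Substituting into the tensile equation gives tensile = -2*pressure + 38.
Solve -2*pressure + 38 = 50: pressure = (50 - 38) / -2 = -6.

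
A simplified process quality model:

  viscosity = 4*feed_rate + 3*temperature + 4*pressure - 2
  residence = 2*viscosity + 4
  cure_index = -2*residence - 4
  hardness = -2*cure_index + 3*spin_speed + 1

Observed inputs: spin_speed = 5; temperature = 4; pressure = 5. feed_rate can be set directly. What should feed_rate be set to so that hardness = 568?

feed_rate = 9

Substituting into the viscosity equation gives viscosity = 4*feed_rate + 30.
residence becomes 8*feed_rate + 64.
Substituting into the cure_index equation gives cure_index = -16*feed_rate - 132.
hardness becomes 32*feed_rate + 280.
Solve 32*feed_rate + 280 = 568: feed_rate = (568 - 280) / 32 = 9.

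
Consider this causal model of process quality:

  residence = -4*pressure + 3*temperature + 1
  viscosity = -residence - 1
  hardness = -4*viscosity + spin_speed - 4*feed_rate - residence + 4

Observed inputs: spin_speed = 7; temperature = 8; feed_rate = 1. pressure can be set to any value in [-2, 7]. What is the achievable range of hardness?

Substituting into the residence equation gives residence = -4*pressure + 25.
Substituting into the viscosity equation gives viscosity = 4*pressure - 26.
So hardness = -12*pressure + 86.
Linear in pressure, so extremes are at the endpoints: pressure = -2 gives hardness = 110; pressure = 7 gives hardness = 2.

2 to 110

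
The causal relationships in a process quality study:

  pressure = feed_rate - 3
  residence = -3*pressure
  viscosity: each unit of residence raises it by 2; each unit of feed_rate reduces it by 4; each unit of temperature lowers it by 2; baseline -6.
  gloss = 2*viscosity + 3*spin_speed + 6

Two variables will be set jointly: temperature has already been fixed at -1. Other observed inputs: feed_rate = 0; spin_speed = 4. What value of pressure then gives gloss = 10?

With temperature held at -1:
Intervening on pressure fixes its value directly, overriding its dependence on feed_rate.
Substituting into the viscosity equation gives viscosity = -6*pressure - 4.
So gloss = -12*pressure + 10.
Solve -12*pressure + 10 = 10: pressure = (10 - 10) / -12 = 0.

pressure = 0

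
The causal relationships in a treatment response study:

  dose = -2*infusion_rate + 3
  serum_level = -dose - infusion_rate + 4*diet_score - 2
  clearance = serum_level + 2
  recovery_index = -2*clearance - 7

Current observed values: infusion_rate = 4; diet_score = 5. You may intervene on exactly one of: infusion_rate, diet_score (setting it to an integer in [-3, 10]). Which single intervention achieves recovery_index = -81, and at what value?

Intervening on infusion_rate: recovery_index = -2*infusion_rate - 41. Reaching -81 requires infusion_rate = 20, outside [-3, 10].
Intervening on diet_score: with other inputs at their observed values, recovery_index = -8*diet_score - 9. Solving for -81 gives diet_score = 9, within [-3, 10].

set diet_score = 9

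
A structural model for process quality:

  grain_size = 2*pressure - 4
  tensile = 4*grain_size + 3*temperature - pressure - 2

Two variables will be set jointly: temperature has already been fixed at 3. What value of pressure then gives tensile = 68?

pressure = 11

With temperature held at 3:
Substituting into the tensile equation gives tensile = 7*pressure - 9.
Solve 7*pressure - 9 = 68: pressure = (68 + 9) / 7 = 11.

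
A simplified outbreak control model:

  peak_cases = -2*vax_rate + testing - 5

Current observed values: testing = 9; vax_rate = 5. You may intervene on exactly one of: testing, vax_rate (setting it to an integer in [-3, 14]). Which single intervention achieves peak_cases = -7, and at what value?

Intervening on testing: with other inputs at their observed values, peak_cases = testing - 15. Solving for -7 gives testing = 8, within [-3, 14].
Intervening on vax_rate: peak_cases = -2*vax_rate + 4. Reaching -7 requires vax_rate = 11/2, not an integer.

set testing = 8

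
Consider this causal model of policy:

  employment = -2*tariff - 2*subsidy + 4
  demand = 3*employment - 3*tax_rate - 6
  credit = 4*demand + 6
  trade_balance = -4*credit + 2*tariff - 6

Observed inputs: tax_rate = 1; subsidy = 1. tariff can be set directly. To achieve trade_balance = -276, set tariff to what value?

Substituting into the employment equation gives employment = -2*tariff + 2.
This gives demand = -6*tariff - 3.
So credit = -24*tariff - 6.
So trade_balance = 98*tariff + 18.
Solve 98*tariff + 18 = -276: tariff = (-276 - 18) / 98 = -3.

tariff = -3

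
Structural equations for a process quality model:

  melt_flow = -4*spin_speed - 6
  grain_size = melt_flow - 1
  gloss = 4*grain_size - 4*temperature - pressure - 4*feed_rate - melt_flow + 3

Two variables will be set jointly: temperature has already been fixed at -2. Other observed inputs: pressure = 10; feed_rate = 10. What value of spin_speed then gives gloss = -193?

spin_speed = 11

With temperature held at -2:
Substituting into the grain_size equation gives grain_size = -4*spin_speed - 7.
gloss becomes -12*spin_speed - 61.
Solve -12*spin_speed - 61 = -193: spin_speed = (-193 + 61) / -12 = 11.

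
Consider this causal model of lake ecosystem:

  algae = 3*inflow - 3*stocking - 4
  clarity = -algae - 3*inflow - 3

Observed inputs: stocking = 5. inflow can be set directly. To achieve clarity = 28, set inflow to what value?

Substituting into the algae equation gives algae = 3*inflow - 19.
Substituting into the clarity equation gives clarity = -6*inflow + 16.
Solve -6*inflow + 16 = 28: inflow = (28 - 16) / -6 = -2.

inflow = -2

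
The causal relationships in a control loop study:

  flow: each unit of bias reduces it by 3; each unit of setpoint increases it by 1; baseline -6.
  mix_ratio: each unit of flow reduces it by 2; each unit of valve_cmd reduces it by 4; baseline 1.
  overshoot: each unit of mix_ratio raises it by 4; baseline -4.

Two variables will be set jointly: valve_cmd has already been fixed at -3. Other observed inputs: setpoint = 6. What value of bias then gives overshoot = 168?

bias = 5

With valve_cmd held at -3:
Substituting into the flow equation gives flow = -3*bias.
Substituting into the mix_ratio equation gives mix_ratio = 6*bias + 13.
Substituting into the overshoot equation gives overshoot = 24*bias + 48.
Solve 24*bias + 48 = 168: bias = (168 - 48) / 24 = 5.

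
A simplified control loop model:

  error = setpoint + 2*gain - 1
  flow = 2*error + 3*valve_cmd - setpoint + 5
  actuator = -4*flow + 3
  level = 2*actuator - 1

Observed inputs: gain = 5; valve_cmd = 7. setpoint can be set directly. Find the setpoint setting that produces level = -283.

setpoint = -8

Substituting into the error equation gives error = setpoint + 9.
Substituting into the flow equation gives flow = setpoint + 44.
Substituting into the actuator equation gives actuator = -4*setpoint - 173.
level becomes -8*setpoint - 347.
Solve -8*setpoint - 347 = -283: setpoint = (-283 + 347) / -8 = -8.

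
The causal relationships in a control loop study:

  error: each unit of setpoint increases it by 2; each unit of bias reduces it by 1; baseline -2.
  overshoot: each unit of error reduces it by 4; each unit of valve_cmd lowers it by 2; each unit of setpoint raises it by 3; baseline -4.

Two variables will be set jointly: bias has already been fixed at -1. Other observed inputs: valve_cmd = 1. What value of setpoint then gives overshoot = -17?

With bias held at -1:
Substituting into the error equation gives error = 2*setpoint - 1.
So overshoot = -5*setpoint - 2.
Solve -5*setpoint - 2 = -17: setpoint = (-17 + 2) / -5 = 3.

setpoint = 3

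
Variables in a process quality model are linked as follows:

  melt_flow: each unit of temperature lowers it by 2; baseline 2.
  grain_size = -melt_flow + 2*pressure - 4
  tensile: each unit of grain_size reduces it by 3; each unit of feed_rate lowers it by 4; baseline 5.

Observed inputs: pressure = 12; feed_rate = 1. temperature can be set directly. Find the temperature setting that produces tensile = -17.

Substituting into the grain_size equation gives grain_size = 2*temperature + 18.
tensile becomes -6*temperature - 53.
Solve -6*temperature - 53 = -17: temperature = (-17 + 53) / -6 = -6.

temperature = -6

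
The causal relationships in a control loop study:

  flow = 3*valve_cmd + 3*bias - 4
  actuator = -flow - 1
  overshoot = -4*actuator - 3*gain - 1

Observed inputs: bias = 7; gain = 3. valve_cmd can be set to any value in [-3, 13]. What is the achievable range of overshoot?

Substituting into the flow equation gives flow = 3*valve_cmd + 17.
Substituting into the actuator equation gives actuator = -3*valve_cmd - 18.
overshoot becomes 12*valve_cmd + 62.
Linear in valve_cmd, so extremes are at the endpoints: valve_cmd = -3 gives overshoot = 26; valve_cmd = 13 gives overshoot = 218.

26 to 218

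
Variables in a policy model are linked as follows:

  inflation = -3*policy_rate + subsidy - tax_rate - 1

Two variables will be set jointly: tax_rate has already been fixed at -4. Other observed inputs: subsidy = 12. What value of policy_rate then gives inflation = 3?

policy_rate = 4

With tax_rate held at -4:
Substituting into the inflation equation gives inflation = -3*policy_rate + 15.
Solve -3*policy_rate + 15 = 3: policy_rate = (3 - 15) / -3 = 4.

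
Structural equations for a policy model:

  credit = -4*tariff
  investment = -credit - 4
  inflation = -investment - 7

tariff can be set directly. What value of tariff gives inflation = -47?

tariff = 11

Substituting into the investment equation gives investment = 4*tariff - 4.
Substituting into the inflation equation gives inflation = -4*tariff - 3.
Solve -4*tariff - 3 = -47: tariff = (-47 + 3) / -4 = 11.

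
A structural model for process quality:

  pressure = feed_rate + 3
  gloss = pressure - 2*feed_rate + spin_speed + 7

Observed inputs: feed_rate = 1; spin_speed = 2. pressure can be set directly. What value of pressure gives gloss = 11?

pressure = 4

Intervening on pressure fixes its value directly, overriding its dependence on feed_rate.
Substituting into the gloss equation gives gloss = pressure + 7.
Solve pressure + 7 = 11: pressure = (11 - 7) / 1 = 4.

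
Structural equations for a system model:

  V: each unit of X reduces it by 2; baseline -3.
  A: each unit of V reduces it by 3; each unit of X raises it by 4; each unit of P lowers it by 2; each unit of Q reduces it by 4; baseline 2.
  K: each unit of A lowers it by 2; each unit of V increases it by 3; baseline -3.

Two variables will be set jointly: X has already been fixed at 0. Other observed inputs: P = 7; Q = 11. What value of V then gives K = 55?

V = -6

With X held at 0:
Intervening on V fixes its value directly, overriding its dependence on X.
Substituting into the A equation gives A = -3*V - 56.
Substituting into the K equation gives K = 9*V + 109.
Solve 9*V + 109 = 55: V = (55 - 109) / 9 = -6.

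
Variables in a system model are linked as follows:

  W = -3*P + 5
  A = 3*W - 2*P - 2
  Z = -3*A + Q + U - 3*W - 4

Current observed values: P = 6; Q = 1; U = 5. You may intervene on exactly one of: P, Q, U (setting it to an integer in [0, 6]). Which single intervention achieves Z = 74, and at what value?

Intervening on P: with other inputs at their observed values, Z = 42*P - 52. Solving for 74 gives P = 3, within [0, 6].
Intervening on Q: Z = Q + 199. Reaching 74 requires Q = -125, outside [0, 6].
Intervening on U: Z = U + 195. Reaching 74 requires U = -121, outside [0, 6].

set P = 3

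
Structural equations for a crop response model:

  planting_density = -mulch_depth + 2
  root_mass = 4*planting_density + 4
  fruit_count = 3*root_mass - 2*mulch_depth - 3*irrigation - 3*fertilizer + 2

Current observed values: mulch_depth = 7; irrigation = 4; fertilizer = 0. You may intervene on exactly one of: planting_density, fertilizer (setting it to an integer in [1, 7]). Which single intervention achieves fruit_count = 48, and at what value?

set planting_density = 5

Intervening on planting_density: with other inputs at their observed values, fruit_count = 12*planting_density - 12. Solving for 48 gives planting_density = 5, within [1, 7].
Intervening on fertilizer: fruit_count = -3*fertilizer - 72. Reaching 48 requires fertilizer = -40, outside [1, 7].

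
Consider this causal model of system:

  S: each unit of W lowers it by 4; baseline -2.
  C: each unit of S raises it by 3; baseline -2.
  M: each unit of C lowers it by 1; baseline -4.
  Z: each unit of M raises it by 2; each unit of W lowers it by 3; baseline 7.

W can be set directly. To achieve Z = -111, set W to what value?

Substituting into the C equation gives C = -12*W - 8.
Substituting into the M equation gives M = 12*W + 4.
This gives Z = 21*W + 15.
Solve 21*W + 15 = -111: W = (-111 - 15) / 21 = -6.

W = -6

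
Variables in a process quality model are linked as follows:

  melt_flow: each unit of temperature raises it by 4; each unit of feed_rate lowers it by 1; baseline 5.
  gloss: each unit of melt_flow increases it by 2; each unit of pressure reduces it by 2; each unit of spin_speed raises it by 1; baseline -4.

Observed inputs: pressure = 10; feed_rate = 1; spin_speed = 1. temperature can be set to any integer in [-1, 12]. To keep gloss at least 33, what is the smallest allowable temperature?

Substituting into the melt_flow equation gives melt_flow = 4*temperature + 4.
gloss becomes 8*temperature - 15.
Require 8*temperature - 15 ≥ 33, so temperature ≥ 6.
The smallest integer in [-1, 12] satisfying this is 6.

temperature = 6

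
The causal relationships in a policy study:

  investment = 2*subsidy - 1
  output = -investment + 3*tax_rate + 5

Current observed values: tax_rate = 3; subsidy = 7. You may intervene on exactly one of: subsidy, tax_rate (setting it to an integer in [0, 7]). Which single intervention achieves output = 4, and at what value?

set tax_rate = 4

Intervening on subsidy: output = -2*subsidy + 15. Reaching 4 requires subsidy = 11/2, not an integer.
Intervening on tax_rate: with other inputs at their observed values, output = 3*tax_rate - 8. Solving for 4 gives tax_rate = 4, within [0, 7].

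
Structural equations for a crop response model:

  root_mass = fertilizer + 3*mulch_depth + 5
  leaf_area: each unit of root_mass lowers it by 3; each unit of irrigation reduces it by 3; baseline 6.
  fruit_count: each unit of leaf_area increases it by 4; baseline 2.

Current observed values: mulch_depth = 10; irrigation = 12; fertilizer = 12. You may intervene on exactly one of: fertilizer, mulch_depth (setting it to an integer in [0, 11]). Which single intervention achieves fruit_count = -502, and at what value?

Intervening on fertilizer: fruit_count = -12*fertilizer - 538. Reaching -502 requires fertilizer = -3, outside [0, 11].
Intervening on mulch_depth: with other inputs at their observed values, fruit_count = -36*mulch_depth - 322. Solving for -502 gives mulch_depth = 5, within [0, 11].

set mulch_depth = 5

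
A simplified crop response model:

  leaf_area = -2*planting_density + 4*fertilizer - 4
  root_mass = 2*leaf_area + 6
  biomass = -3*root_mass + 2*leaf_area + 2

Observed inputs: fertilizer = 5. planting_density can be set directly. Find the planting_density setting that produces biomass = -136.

Substituting into the leaf_area equation gives leaf_area = -2*planting_density + 16.
Substituting into the root_mass equation gives root_mass = -4*planting_density + 38.
biomass becomes 8*planting_density - 80.
Solve 8*planting_density - 80 = -136: planting_density = (-136 + 80) / 8 = -7.

planting_density = -7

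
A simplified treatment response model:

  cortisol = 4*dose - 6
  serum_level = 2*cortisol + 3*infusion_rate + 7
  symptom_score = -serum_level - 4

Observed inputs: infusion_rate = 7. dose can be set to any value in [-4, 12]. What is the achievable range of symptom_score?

Substituting into the serum_level equation gives serum_level = 8*dose + 16.
Substituting into the symptom_score equation gives symptom_score = -8*dose - 20.
Linear in dose, so extremes are at the endpoints: dose = -4 gives symptom_score = 12; dose = 12 gives symptom_score = -116.

-116 to 12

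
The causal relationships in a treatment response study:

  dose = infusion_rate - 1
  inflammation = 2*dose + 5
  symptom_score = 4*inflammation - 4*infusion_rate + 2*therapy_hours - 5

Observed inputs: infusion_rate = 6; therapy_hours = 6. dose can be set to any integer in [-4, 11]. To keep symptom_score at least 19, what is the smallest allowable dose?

Intervening on dose fixes its value directly, overriding its dependence on infusion_rate.
Substituting into the symptom_score equation gives symptom_score = 8*dose + 3.
Require 8*dose + 3 ≥ 19, so dose ≥ 2.
The smallest integer in [-4, 11] satisfying this is 2.

dose = 2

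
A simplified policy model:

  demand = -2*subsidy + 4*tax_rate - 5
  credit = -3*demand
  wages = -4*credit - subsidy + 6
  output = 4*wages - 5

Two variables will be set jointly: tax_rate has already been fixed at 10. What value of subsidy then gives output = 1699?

With tax_rate held at 10:
Substituting into the demand equation gives demand = -2*subsidy + 35.
So credit = 6*subsidy - 105.
Substituting into the wages equation gives wages = -25*subsidy + 426.
Substituting into the output equation gives output = -100*subsidy + 1699.
Solve -100*subsidy + 1699 = 1699: subsidy = (1699 - 1699) / -100 = 0.

subsidy = 0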